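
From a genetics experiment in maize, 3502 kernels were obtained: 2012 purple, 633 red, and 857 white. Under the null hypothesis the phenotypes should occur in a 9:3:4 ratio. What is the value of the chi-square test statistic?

Under the 9:3:4 hypothesis (Σ ratio = 16, N = 3502):
  purple: 3502 × 9/16 = 1969.875
  red: 3502 × 3/16 = 656.625
  white: 3502 × 4/16 = 875.5
χ² = Σ (O − E)² / E
  purple: (2012 − 1969.875)² / 1969.875 = 0.9008
  red: (633 − 656.625)² / 656.625 = 0.8500
  white: (857 − 875.5)² / 875.5 = 0.3909
χ² = 0.9008 + 0.8500 + 0.3909 = 2.1417 ≈ 2.142

2.142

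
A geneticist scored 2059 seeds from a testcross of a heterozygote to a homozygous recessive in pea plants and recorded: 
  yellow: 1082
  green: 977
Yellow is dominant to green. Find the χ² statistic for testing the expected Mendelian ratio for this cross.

5.355

A testcross of a heterozygote (Aa × aa) gives a 1:1 phenotypic ratio.
The 1:1 ratio has 2 parts, so with N = 2059 the expected counts are:
  yellow: 2059 × 1/2 = 1029.5
  green: 2059 × 1/2 = 1029.5
χ² = Σ (O − E)² / E
  yellow: (1082 − 1029.5)² / 1029.5 = 2.6773
  green: (977 − 1029.5)² / 1029.5 = 2.6773
χ² = 2.6773 + 2.6773 = 5.3546 ≈ 5.355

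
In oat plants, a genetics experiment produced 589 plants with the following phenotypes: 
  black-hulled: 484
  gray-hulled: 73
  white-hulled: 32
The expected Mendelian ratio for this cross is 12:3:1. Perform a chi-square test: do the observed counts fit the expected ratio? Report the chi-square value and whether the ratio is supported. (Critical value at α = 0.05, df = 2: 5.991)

17.361; not consistent

The 12:3:1 ratio has 16 parts, so with N = 589 the expected counts are:
  black-hulled: 589 × 12/16 = 441.75
  gray-hulled: 589 × 3/16 = 110.4375
  white-hulled: 589 × 1/16 = 36.8125
χ² = Σ (O − E)² / E
  black-hulled: (484 − 441.75)² / 441.75 = 4.0409
  gray-hulled: (73 − 110.4375)² / 110.4375 = 12.6910
  white-hulled: (32 − 36.8125)² / 36.8125 = 0.6291
χ² = 4.0409 + 12.6910 + 0.6291 = 17.361
Degrees of freedom = 3 − 1 = 2; critical value at α = 0.05 is 5.991.
Since 17.361 > 5.991, we reject the null hypothesis — the data do not fit the 12:3:1 ratio.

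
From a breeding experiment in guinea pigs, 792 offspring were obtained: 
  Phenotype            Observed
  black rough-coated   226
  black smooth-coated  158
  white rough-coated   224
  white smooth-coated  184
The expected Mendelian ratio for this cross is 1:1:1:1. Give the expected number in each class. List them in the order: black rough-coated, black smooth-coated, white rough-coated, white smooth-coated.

Under the 1:1:1:1 hypothesis (Σ ratio = 4, N = 792):
  black rough-coated: 792 × 1/4 = 198
  black smooth-coated: 792 × 1/4 = 198
  white rough-coated: 792 × 1/4 = 198
  white smooth-coated: 792 × 1/4 = 198

198, 198, 198, 198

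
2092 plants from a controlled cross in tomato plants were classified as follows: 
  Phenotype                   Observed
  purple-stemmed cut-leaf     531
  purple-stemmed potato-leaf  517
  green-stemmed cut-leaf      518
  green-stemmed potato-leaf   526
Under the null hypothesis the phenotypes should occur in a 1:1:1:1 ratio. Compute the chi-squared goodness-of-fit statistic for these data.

0.256

Total ratio parts = 4. Expected numbers out of 2092:
  purple-stemmed cut-leaf: 2092 × 1/4 = 523
  purple-stemmed potato-leaf: 2092 × 1/4 = 523
  green-stemmed cut-leaf: 2092 × 1/4 = 523
  green-stemmed potato-leaf: 2092 × 1/4 = 523
χ² = Σ (O − E)² / E
  purple-stemmed cut-leaf: (531 − 523)² / 523 = 0.1224
  purple-stemmed potato-leaf: (517 − 523)² / 523 = 0.0688
  green-stemmed cut-leaf: (518 − 523)² / 523 = 0.0478
  green-stemmed potato-leaf: (526 − 523)² / 523 = 0.0172
χ² = 0.1224 + 0.0688 + 0.0478 + 0.0172 = 0.2562 ≈ 0.256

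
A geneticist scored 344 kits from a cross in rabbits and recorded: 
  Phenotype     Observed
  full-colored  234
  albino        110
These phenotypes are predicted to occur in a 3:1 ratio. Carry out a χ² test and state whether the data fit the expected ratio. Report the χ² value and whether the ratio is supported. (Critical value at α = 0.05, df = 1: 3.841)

8.930; not consistent

Total ratio parts = 4. Expected numbers out of 344:
  full-colored: 344 × 3/4 = 258
  albino: 344 × 1/4 = 86
χ² = Σ (O − E)² / E
  full-colored: (234 − 258)² / 258 = 2.2326
  albino: (110 − 86)² / 86 = 6.6977
χ² = 2.2326 + 6.6977 = 8.9303 ≈ 8.930
Degrees of freedom = 2 − 1 = 1; critical value at α = 0.05 is 3.841.
Since 8.930 > 3.841, we reject the null hypothesis — the data do not fit the 3:1 ratio.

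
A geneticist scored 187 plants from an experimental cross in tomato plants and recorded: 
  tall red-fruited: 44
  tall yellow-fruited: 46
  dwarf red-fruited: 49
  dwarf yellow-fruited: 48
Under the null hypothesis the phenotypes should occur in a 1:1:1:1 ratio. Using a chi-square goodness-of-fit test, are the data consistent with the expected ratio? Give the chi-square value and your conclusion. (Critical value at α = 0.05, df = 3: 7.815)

0.316; consistent

Total ratio parts = 4. Expected numbers out of 187:
  tall red-fruited: 187 × 1/4 = 46.75
  tall yellow-fruited: 187 × 1/4 = 46.75
  dwarf red-fruited: 187 × 1/4 = 46.75
  dwarf yellow-fruited: 187 × 1/4 = 46.75
χ² = Σ (O − E)² / E
  tall red-fruited: (44 − 46.75)² / 46.75 = 0.1618
  tall yellow-fruited: (46 − 46.75)² / 46.75 = 0.0120
  dwarf red-fruited: (49 − 46.75)² / 46.75 = 0.1083
  dwarf yellow-fruited: (48 − 46.75)² / 46.75 = 0.0334
χ² = 0.1618 + 0.0120 + 0.1083 + 0.0334 = 0.3155 ≈ 0.316
Degrees of freedom = 4 − 1 = 3; critical value at α = 0.05 is 7.815.
Since 0.316 < 7.815, we fail to reject the null hypothesis — the data are consistent with the 1:1:1:1 ratio.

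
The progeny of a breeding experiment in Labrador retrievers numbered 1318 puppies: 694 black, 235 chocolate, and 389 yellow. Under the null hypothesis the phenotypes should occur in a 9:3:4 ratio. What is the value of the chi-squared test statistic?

14.367

Under the 9:3:4 hypothesis (Σ ratio = 16, N = 1318):
  black: 1318 × 9/16 = 741.375
  chocolate: 1318 × 3/16 = 247.125
  yellow: 1318 × 4/16 = 329.5
χ² = Σ (O − E)² / E
  black: (694 − 741.375)² / 741.375 = 3.0273
  chocolate: (235 − 247.125)² / 247.125 = 0.5949
  yellow: (389 − 329.5)² / 329.5 = 10.7443
χ² = 3.0273 + 0.5949 + 10.7443 = 14.3665 ≈ 14.367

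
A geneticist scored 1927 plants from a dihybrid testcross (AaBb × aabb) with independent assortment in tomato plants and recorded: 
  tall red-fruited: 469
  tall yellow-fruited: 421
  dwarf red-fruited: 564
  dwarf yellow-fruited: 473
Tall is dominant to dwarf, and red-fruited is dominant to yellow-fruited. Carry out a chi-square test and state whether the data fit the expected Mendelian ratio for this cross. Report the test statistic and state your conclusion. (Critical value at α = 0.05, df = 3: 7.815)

22.200; not consistent

A dihybrid testcross with independent assortment gives a 1:1:1:1 ratio.
Under the 1:1:1:1 hypothesis (Σ ratio = 4, N = 1927):
  tall red-fruited: 1927 × 1/4 = 481.75
  tall yellow-fruited: 1927 × 1/4 = 481.75
  dwarf red-fruited: 1927 × 1/4 = 481.75
  dwarf yellow-fruited: 1927 × 1/4 = 481.75
χ² = Σ (O − E)² / E
  tall red-fruited: (469 − 481.75)² / 481.75 = 0.3374
  tall yellow-fruited: (421 − 481.75)² / 481.75 = 7.6607
  dwarf red-fruited: (564 − 481.75)² / 481.75 = 14.0427
  dwarf yellow-fruited: (473 − 481.75)² / 481.75 = 0.1589
χ² = 0.3374 + 7.6607 + 14.0427 + 0.1589 = 22.1997 ≈ 22.200
Degrees of freedom = 4 − 1 = 3; critical value at α = 0.05 is 7.815.
Since 22.200 > 7.815, we reject the null hypothesis — the data do not fit the 1:1:1:1 ratio.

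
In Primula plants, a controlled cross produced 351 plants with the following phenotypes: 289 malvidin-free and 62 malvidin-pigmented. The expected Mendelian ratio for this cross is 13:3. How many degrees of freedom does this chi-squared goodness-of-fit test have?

1

A goodness-of-fit test with 2 phenotype classes has df = 2 − 1 = 1.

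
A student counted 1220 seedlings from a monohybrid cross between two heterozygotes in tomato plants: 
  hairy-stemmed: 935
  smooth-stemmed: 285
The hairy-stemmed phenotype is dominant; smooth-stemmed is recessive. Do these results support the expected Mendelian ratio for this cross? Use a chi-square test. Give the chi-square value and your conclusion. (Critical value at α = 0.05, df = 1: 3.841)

For a monohybrid cross between heterozygotes with complete dominance, the expected phenotypic ratio is 3:1.
The 3:1 ratio has 4 parts, so with N = 1220 the expected counts are:
  hairy-stemmed: 1220 × 3/4 = 915
  smooth-stemmed: 1220 × 1/4 = 305
χ² = Σ (O − E)² / E
  hairy-stemmed: (935 − 915)² / 915 = 0.4372
  smooth-stemmed: (285 − 305)² / 305 = 1.3115
χ² = 0.4372 + 1.3115 = 1.7487 ≈ 1.749
Degrees of freedom = 2 − 1 = 1; critical value at α = 0.05 is 3.841.
Since 1.749 < 3.841, we fail to reject the null hypothesis — the data are consistent with the 3:1 ratio.

1.749; consistent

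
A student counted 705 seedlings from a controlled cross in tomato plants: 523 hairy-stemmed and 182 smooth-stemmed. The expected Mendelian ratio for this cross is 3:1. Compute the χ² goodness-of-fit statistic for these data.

Expected counts for N = 705 under a 3:1 ratio (total parts = 4):
  hairy-stemmed: 705 × 3/4 = 528.75
  smooth-stemmed: 705 × 1/4 = 176.25
χ² = Σ (O − E)² / E
  hairy-stemmed: (523 − 528.75)² / 528.75 = 0.0625
  smooth-stemmed: (182 − 176.25)² / 176.25 = 0.1876
χ² = 0.0625 + 0.1876 = 0.2501 ≈ 0.250

0.250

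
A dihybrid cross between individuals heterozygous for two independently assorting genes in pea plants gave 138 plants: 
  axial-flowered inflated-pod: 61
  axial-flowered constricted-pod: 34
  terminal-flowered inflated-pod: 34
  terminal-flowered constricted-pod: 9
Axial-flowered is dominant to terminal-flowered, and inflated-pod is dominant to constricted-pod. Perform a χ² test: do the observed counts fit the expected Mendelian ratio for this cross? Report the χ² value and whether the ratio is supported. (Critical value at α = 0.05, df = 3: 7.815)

8.680; not consistent

A dihybrid F₂ with independent assortment and complete dominance at both loci gives a 9:3:3:1 phenotypic ratio.
Total ratio parts = 16. Expected numbers out of 138:
  axial-flowered inflated-pod: 138 × 9/16 = 77.625
  axial-flowered constricted-pod: 138 × 3/16 = 25.875
  terminal-flowered inflated-pod: 138 × 3/16 = 25.875
  terminal-flowered constricted-pod: 138 × 1/16 = 8.625
χ² = Σ (O − E)² / E
  axial-flowered inflated-pod: (61 − 77.625)² / 77.625 = 3.5606
  axial-flowered constricted-pod: (34 − 25.875)² / 25.875 = 2.5513
  terminal-flowered inflated-pod: (34 − 25.875)² / 25.875 = 2.5513
  terminal-flowered constricted-pod: (9 − 8.625)² / 8.625 = 0.0163
χ² = 3.5606 + 2.5513 + 2.5513 + 0.0163 = 8.6795 ≈ 8.680
Degrees of freedom = 4 − 1 = 3; critical value at α = 0.05 is 7.815.
Since 8.680 > 7.815, we reject the null hypothesis — the data do not fit the 9:3:3:1 ratio.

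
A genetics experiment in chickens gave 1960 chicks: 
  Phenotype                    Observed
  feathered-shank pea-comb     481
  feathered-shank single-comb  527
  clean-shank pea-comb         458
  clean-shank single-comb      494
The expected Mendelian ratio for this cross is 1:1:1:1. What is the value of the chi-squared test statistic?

5.082

Under the 1:1:1:1 hypothesis (Σ ratio = 4, N = 1960):
  feathered-shank pea-comb: 1960 × 1/4 = 490
  feathered-shank single-comb: 1960 × 1/4 = 490
  clean-shank pea-comb: 1960 × 1/4 = 490
  clean-shank single-comb: 1960 × 1/4 = 490
χ² = Σ (O − E)² / E
  feathered-shank pea-comb: (481 − 490)² / 490 = 0.1653
  feathered-shank single-comb: (527 − 490)² / 490 = 2.7939
  clean-shank pea-comb: (458 − 490)² / 490 = 2.0898
  clean-shank single-comb: (494 − 490)² / 490 = 0.0327
χ² = 0.1653 + 2.7939 + 2.0898 + 0.0327 = 5.0817 ≈ 5.082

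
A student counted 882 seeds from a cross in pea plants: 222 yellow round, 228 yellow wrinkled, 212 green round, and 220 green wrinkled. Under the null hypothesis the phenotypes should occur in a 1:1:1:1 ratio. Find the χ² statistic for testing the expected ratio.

The 1:1:1:1 ratio has 4 parts, so with N = 882 the expected counts are:
  yellow round: 882 × 1/4 = 220.5
  yellow wrinkled: 882 × 1/4 = 220.5
  green round: 882 × 1/4 = 220.5
  green wrinkled: 882 × 1/4 = 220.5
χ² = Σ (O − E)² / E
  yellow round: (222 − 220.5)² / 220.5 = 0.0102
  yellow wrinkled: (228 − 220.5)² / 220.5 = 0.2551
  green round: (212 − 220.5)² / 220.5 = 0.3277
  green wrinkled: (220 − 220.5)² / 220.5 = 0.0011
χ² = 0.0102 + 0.2551 + 0.3277 + 0.0011 = 0.5941 ≈ 0.594

0.594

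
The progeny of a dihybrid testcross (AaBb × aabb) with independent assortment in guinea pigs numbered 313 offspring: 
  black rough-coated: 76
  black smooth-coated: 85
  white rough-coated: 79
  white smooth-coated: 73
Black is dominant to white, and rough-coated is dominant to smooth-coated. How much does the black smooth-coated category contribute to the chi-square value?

A dihybrid testcross with independent assortment gives a 1:1:1:1 ratio.
Expected counts for N = 313 under a 1:1:1:1 ratio (total parts = 4):
  black rough-coated: 313 × 1/4 = 78.25
  black smooth-coated: 313 × 1/4 = 78.25
  white rough-coated: 313 × 1/4 = 78.25
  white smooth-coated: 313 × 1/4 = 78.25
Contribution of black smooth-coated: (85 − 78.25)² / 78.25 = 0.5823

0.582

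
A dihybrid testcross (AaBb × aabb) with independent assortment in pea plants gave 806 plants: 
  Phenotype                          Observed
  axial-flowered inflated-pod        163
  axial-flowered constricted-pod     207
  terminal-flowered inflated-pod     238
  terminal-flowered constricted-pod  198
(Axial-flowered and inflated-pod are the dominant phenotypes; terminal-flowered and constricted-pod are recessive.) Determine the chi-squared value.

14.179

A dihybrid testcross with independent assortment gives a 1:1:1:1 ratio.
Expected counts for N = 806 under a 1:1:1:1 ratio (total parts = 4):
  axial-flowered inflated-pod: 806 × 1/4 = 201.5
  axial-flowered constricted-pod: 806 × 1/4 = 201.5
  terminal-flowered inflated-pod: 806 × 1/4 = 201.5
  terminal-flowered constricted-pod: 806 × 1/4 = 201.5
χ² = Σ (O − E)² / E
  axial-flowered inflated-pod: (163 − 201.5)² / 201.5 = 7.3561
  axial-flowered constricted-pod: (207 − 201.5)² / 201.5 = 0.1501
  terminal-flowered inflated-pod: (238 − 201.5)² / 201.5 = 6.6117
  terminal-flowered constricted-pod: (198 − 201.5)² / 201.5 = 0.0608
χ² = 7.3561 + 0.1501 + 6.6117 + 0.0608 = 14.1787 ≈ 14.179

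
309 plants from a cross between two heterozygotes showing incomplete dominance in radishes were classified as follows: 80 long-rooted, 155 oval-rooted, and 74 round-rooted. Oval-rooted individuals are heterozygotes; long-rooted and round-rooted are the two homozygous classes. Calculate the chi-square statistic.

With incomplete dominance, a heterozygote × heterozygote cross gives a 1:2:1 phenotypic ratio.
Total ratio parts = 4. Expected numbers out of 309:
  long-rooted: 309 × 1/4 = 77.25
  oval-rooted: 309 × 2/4 = 154.5
  round-rooted: 309 × 1/4 = 77.25
χ² = Σ (O − E)² / E
  long-rooted: (80 − 77.25)² / 77.25 = 0.0979
  oval-rooted: (155 − 154.5)² / 154.5 = 0.0016
  round-rooted: (74 − 77.25)² / 77.25 = 0.1367
χ² = 0.0979 + 0.0016 + 0.1367 = 0.2362 ≈ 0.236

0.236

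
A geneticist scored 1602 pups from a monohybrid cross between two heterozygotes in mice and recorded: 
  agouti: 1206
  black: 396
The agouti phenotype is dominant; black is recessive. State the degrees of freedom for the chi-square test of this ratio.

For a monohybrid cross between heterozygotes with complete dominance, the expected phenotypic ratio is 3:1.
A goodness-of-fit test with 2 phenotype classes has df = 2 − 1 = 1.

1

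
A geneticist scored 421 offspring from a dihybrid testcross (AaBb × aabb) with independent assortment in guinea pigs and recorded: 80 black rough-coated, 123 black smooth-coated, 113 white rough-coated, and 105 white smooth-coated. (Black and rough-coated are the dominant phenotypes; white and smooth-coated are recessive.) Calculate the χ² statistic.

9.622

A dihybrid testcross with independent assortment gives a 1:1:1:1 ratio.
The 1:1:1:1 ratio has 4 parts, so with N = 421 the expected counts are:
  black rough-coated: 421 × 1/4 = 105.25
  black smooth-coated: 421 × 1/4 = 105.25
  white rough-coated: 421 × 1/4 = 105.25
  white smooth-coated: 421 × 1/4 = 105.25
χ² = Σ (O − E)² / E
  black rough-coated: (80 − 105.25)² / 105.25 = 6.0576
  black smooth-coated: (123 − 105.25)² / 105.25 = 2.9935
  white rough-coated: (113 − 105.25)² / 105.25 = 0.5707
  white smooth-coated: (105 − 105.25)² / 105.25 = 0.0006
χ² = 6.0576 + 2.9935 + 0.5707 + 0.0006 = 9.6224 ≈ 9.622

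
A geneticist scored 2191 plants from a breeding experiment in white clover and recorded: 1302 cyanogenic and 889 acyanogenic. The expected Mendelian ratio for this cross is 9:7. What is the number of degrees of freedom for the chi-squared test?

1

A goodness-of-fit test with 2 phenotype classes has df = 2 − 1 = 1.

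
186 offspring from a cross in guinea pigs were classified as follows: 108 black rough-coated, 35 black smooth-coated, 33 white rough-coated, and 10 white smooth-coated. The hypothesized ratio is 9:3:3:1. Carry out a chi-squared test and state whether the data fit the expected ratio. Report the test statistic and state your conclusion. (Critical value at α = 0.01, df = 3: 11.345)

0.437; consistent

Expected counts for N = 186 under a 9:3:3:1 ratio (total parts = 16):
  black rough-coated: 186 × 9/16 = 104.625
  black smooth-coated: 186 × 3/16 = 34.875
  white rough-coated: 186 × 3/16 = 34.875
  white smooth-coated: 186 × 1/16 = 11.625
χ² = Σ (O − E)² / E
  black rough-coated: (108 − 104.625)² / 104.625 = 0.1089
  black smooth-coated: (35 − 34.875)² / 34.875 = 0.0004
  white rough-coated: (33 − 34.875)² / 34.875 = 0.1008
  white smooth-coated: (10 − 11.625)² / 11.625 = 0.2272
χ² = 0.1089 + 0.0004 + 0.1008 + 0.2272 = 0.4373 ≈ 0.437
Degrees of freedom = 4 − 1 = 3; critical value at α = 0.01 is 11.345.
Since 0.437 < 11.345, we fail to reject the null hypothesis — the data are consistent with the 9:3:3:1 ratio.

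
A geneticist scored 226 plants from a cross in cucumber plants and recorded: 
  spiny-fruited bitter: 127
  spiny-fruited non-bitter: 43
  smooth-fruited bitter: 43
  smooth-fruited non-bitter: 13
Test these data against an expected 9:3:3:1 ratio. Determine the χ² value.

0.108

Under the 9:3:3:1 hypothesis (Σ ratio = 16, N = 226):
  spiny-fruited bitter: 226 × 9/16 = 127.125
  spiny-fruited non-bitter: 226 × 3/16 = 42.375
  smooth-fruited bitter: 226 × 3/16 = 42.375
  smooth-fruited non-bitter: 226 × 1/16 = 14.125
χ² = Σ (O − E)² / E
  spiny-fruited bitter: (127 − 127.125)² / 127.125 = 0.0001
  spiny-fruited non-bitter: (43 − 42.375)² / 42.375 = 0.0092
  smooth-fruited bitter: (43 − 42.375)² / 42.375 = 0.0092
  smooth-fruited non-bitter: (13 − 14.125)² / 14.125 = 0.0896
χ² = 0.0001 + 0.0092 + 0.0092 + 0.0896 = 0.1081 ≈ 0.108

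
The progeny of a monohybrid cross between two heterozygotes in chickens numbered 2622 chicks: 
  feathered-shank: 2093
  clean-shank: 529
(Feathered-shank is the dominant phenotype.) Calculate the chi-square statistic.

For a monohybrid cross between heterozygotes with complete dominance, the expected phenotypic ratio is 3:1.
Expected counts for N = 2622 under a 3:1 ratio (total parts = 4):
  feathered-shank: 2622 × 3/4 = 1966.5
  clean-shank: 2622 × 1/4 = 655.5
χ² = Σ (O − E)² / E
  feathered-shank: (2093 − 1966.5)² / 1966.5 = 8.1374
  clean-shank: (529 − 655.5)² / 655.5 = 24.4123
χ² = 8.1374 + 24.4123 = 32.5497 ≈ 32.550

32.550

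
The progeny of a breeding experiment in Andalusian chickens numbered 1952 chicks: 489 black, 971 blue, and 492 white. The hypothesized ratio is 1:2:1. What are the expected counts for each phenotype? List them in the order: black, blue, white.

488, 976, 488

Total ratio parts = 4. Expected numbers out of 1952:
  black: 1952 × 1/4 = 488
  blue: 1952 × 2/4 = 976
  white: 1952 × 1/4 = 488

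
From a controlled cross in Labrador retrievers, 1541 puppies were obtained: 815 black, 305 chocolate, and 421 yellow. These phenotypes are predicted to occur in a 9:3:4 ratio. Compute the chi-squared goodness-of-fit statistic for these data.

7.307

Total ratio parts = 16. Expected numbers out of 1541:
  black: 1541 × 9/16 = 866.8125
  chocolate: 1541 × 3/16 = 288.9375
  yellow: 1541 × 4/16 = 385.25
χ² = Σ (O − E)² / E
  black: (815 − 866.8125)² / 866.8125 = 3.0970
  chocolate: (305 − 288.9375)² / 288.9375 = 0.8929
  yellow: (421 − 385.25)² / 385.25 = 3.3175
χ² = 3.0970 + 0.8929 + 3.3175 = 7.3074 ≈ 7.307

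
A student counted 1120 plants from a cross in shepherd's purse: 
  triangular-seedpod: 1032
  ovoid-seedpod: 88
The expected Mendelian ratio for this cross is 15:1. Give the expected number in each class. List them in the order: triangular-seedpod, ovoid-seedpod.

1050, 70

Under the 15:1 hypothesis (Σ ratio = 16, N = 1120):
  triangular-seedpod: 1120 × 15/16 = 1050
  ovoid-seedpod: 1120 × 1/16 = 70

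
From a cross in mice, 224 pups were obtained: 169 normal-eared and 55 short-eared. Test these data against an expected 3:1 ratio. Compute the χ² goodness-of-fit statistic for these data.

Total ratio parts = 4. Expected numbers out of 224:
  normal-eared: 224 × 3/4 = 168
  short-eared: 224 × 1/4 = 56
χ² = Σ (O − E)² / E
  normal-eared: (169 − 168)² / 168 = 0.0060
  short-eared: (55 − 56)² / 56 = 0.0179
χ² = 0.0060 + 0.0179 = 0.0239 ≈ 0.024

0.024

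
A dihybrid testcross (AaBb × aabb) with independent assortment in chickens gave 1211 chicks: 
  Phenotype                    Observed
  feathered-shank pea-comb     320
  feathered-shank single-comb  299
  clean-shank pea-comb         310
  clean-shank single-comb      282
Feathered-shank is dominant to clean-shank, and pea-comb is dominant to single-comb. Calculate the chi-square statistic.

2.625

A dihybrid testcross with independent assortment gives a 1:1:1:1 ratio.
Expected counts for N = 1211 under a 1:1:1:1 ratio (total parts = 4):
  feathered-shank pea-comb: 1211 × 1/4 = 302.75
  feathered-shank single-comb: 1211 × 1/4 = 302.75
  clean-shank pea-comb: 1211 × 1/4 = 302.75
  clean-shank single-comb: 1211 × 1/4 = 302.75
χ² = Σ (O − E)² / E
  feathered-shank pea-comb: (320 − 302.75)² / 302.75 = 0.9829
  feathered-shank single-comb: (299 − 302.75)² / 302.75 = 0.0464
  clean-shank pea-comb: (310 − 302.75)² / 302.75 = 0.1736
  clean-shank single-comb: (282 − 302.75)² / 302.75 = 1.4222
χ² = 0.9829 + 0.0464 + 0.1736 + 1.4222 = 2.6251 ≈ 2.625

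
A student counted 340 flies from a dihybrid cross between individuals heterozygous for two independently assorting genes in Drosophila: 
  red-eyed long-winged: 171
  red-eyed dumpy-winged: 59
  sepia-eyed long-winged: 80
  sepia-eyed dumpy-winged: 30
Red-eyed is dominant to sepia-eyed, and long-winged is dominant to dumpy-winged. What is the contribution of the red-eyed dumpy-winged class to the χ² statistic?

0.354

A dihybrid F₂ with independent assortment and complete dominance at both loci gives a 9:3:3:1 phenotypic ratio.
The 9:3:3:1 ratio has 16 parts, so with N = 340 the expected counts are:
  red-eyed long-winged: 340 × 9/16 = 191.25
  red-eyed dumpy-winged: 340 × 3/16 = 63.75
  sepia-eyed long-winged: 340 × 3/16 = 63.75
  sepia-eyed dumpy-winged: 340 × 1/16 = 21.25
Contribution of red-eyed dumpy-winged: (59 − 63.75)² / 63.75 = 0.3539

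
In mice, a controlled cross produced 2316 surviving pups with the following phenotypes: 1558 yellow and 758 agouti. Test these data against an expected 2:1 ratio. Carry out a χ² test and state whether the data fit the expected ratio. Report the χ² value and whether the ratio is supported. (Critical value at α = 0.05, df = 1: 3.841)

0.381; consistent

The 2:1 ratio has 3 parts, so with N = 2316 the expected counts are:
  yellow: 2316 × 2/3 = 1544
  agouti: 2316 × 1/3 = 772
χ² = Σ (O − E)² / E
  yellow: (1558 − 1544)² / 1544 = 0.1269
  agouti: (758 − 772)² / 772 = 0.2539
χ² = 0.1269 + 0.2539 = 0.3808 ≈ 0.381
Degrees of freedom = 2 − 1 = 1; critical value at α = 0.05 is 3.841.
Since 0.381 < 3.841, we fail to reject the null hypothesis — the data are consistent with the 2:1 ratio.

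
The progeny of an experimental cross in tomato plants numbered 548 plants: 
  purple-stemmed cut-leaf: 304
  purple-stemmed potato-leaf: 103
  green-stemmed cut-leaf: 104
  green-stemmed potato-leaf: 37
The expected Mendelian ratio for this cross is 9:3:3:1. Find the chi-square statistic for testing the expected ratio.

0.295

Under the 9:3:3:1 hypothesis (Σ ratio = 16, N = 548):
  purple-stemmed cut-leaf: 548 × 9/16 = 308.25
  purple-stemmed potato-leaf: 548 × 3/16 = 102.75
  green-stemmed cut-leaf: 548 × 3/16 = 102.75
  green-stemmed potato-leaf: 548 × 1/16 = 34.25
χ² = Σ (O − E)² / E
  purple-stemmed cut-leaf: (304 − 308.25)² / 308.25 = 0.0586
  purple-stemmed potato-leaf: (103 − 102.75)² / 102.75 = 0.0006
  green-stemmed cut-leaf: (104 − 102.75)² / 102.75 = 0.0152
  green-stemmed potato-leaf: (37 − 34.25)² / 34.25 = 0.2208
χ² = 0.0586 + 0.0006 + 0.0152 + 0.2208 = 0.2952 ≈ 0.295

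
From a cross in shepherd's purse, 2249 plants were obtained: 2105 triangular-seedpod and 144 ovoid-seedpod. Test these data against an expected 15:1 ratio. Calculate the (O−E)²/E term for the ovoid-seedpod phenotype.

0.084

Under the 15:1 hypothesis (Σ ratio = 16, N = 2249):
  triangular-seedpod: 2249 × 15/16 = 2108.4375
  ovoid-seedpod: 2249 × 1/16 = 140.5625
Contribution of ovoid-seedpod: (144 − 140.5625)² / 140.5625 = 0.0841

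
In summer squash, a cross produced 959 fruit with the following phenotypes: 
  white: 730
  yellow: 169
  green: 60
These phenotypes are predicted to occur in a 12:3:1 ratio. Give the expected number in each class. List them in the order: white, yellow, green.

Total ratio parts = 16. Expected numbers out of 959:
  white: 959 × 12/16 = 719.25
  yellow: 959 × 3/16 = 179.8125
  green: 959 × 1/16 = 59.9375

719.25, 179.8125, 59.9375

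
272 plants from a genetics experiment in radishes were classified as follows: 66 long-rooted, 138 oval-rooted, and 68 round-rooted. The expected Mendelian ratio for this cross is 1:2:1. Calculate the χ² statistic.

0.088

Expected counts for N = 272 under a 1:2:1 ratio (total parts = 4):
  long-rooted: 272 × 1/4 = 68
  oval-rooted: 272 × 2/4 = 136
  round-rooted: 272 × 1/4 = 68
χ² = Σ (O − E)² / E
  long-rooted: (66 − 68)² / 68 = 0.0588
  oval-rooted: (138 − 136)² / 136 = 0.0294
  round-rooted: (68 − 68)² / 68 = 0.0000
χ² = 0.0588 + 0.0294 + 0.0000 = 0.0882 ≈ 0.088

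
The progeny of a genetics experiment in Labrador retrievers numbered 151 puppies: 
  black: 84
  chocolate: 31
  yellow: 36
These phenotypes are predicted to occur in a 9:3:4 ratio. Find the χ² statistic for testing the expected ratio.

0.347

Under the 9:3:4 hypothesis (Σ ratio = 16, N = 151):
  black: 151 × 9/16 = 84.9375
  chocolate: 151 × 3/16 = 28.3125
  yellow: 151 × 4/16 = 37.75
χ² = Σ (O − E)² / E
  black: (84 − 84.9375)² / 84.9375 = 0.0103
  chocolate: (31 − 28.3125)² / 28.3125 = 0.2551
  yellow: (36 − 37.75)² / 37.75 = 0.0811
χ² = 0.0103 + 0.2551 + 0.0811 = 0.3465 ≈ 0.347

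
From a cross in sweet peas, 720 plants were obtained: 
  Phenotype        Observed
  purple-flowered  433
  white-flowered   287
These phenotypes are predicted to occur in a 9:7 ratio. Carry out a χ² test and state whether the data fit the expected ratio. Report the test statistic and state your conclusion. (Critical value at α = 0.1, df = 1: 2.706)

Total ratio parts = 16. Expected numbers out of 720:
  purple-flowered: 720 × 9/16 = 405
  white-flowered: 720 × 7/16 = 315
χ² = Σ (O − E)² / E
  purple-flowered: (433 − 405)² / 405 = 1.9358
  white-flowered: (287 − 315)² / 315 = 2.4889
χ² = 1.9358 + 2.4889 = 4.4247 ≈ 4.425
Degrees of freedom = 2 − 1 = 1; critical value at α = 0.1 is 2.706.
Since 4.425 > 2.706, we reject the null hypothesis — the data do not fit the 9:7 ratio.

4.425; not consistent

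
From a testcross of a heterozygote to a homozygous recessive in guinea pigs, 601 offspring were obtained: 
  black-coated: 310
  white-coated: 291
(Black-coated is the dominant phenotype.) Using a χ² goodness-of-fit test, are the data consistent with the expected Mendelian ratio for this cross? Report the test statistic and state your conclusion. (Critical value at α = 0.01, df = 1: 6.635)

A testcross of a heterozygote (Aa × aa) gives a 1:1 phenotypic ratio.
The 1:1 ratio has 2 parts, so with N = 601 the expected counts are:
  black-coated: 601 × 1/2 = 300.5
  white-coated: 601 × 1/2 = 300.5
χ² = Σ (O − E)² / E
  black-coated: (310 − 300.5)² / 300.5 = 0.3003
  white-coated: (291 − 300.5)² / 300.5 = 0.3003
χ² = 0.3003 + 0.3003 = 0.6006 ≈ 0.601
Degrees of freedom = 2 − 1 = 1; critical value at α = 0.01 is 6.635.
Since 0.601 < 6.635, we fail to reject the null hypothesis — the data are consistent with the 1:1 ratio.

0.601; consistent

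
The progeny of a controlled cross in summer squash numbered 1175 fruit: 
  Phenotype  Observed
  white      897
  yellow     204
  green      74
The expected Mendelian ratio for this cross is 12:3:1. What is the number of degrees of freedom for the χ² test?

2

A goodness-of-fit test with 3 phenotype classes has df = 3 − 1 = 2.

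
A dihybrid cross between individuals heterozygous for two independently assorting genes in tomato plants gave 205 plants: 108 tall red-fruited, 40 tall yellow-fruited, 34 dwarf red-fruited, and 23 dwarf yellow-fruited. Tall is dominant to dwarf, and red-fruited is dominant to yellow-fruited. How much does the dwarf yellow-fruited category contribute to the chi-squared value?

8.100

A dihybrid F₂ with independent assortment and complete dominance at both loci gives a 9:3:3:1 phenotypic ratio.
The 9:3:3:1 ratio has 16 parts, so with N = 205 the expected counts are:
  tall red-fruited: 205 × 9/16 = 115.3125
  tall yellow-fruited: 205 × 3/16 = 38.4375
  dwarf red-fruited: 205 × 3/16 = 38.4375
  dwarf yellow-fruited: 205 × 1/16 = 12.8125
Contribution of dwarf yellow-fruited: (23 − 12.8125)² / 12.8125 = 8.1003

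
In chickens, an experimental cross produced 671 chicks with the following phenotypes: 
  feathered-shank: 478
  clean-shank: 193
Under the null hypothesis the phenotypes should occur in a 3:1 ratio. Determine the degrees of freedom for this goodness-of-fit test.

1

A goodness-of-fit test with 2 phenotype classes has df = 2 − 1 = 1.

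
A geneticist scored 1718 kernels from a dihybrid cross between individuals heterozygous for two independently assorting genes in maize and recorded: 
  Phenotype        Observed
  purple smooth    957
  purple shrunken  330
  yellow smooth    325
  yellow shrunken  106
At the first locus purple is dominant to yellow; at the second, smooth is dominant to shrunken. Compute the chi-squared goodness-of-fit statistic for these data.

0.327

A dihybrid F₂ with independent assortment and complete dominance at both loci gives a 9:3:3:1 phenotypic ratio.
Expected counts for N = 1718 under a 9:3:3:1 ratio (total parts = 16):
  purple smooth: 1718 × 9/16 = 966.375
  purple shrunken: 1718 × 3/16 = 322.125
  yellow smooth: 1718 × 3/16 = 322.125
  yellow shrunken: 1718 × 1/16 = 107.375
χ² = Σ (O − E)² / E
  purple smooth: (957 − 966.375)² / 966.375 = 0.0909
  purple shrunken: (330 − 322.125)² / 322.125 = 0.1925
  yellow smooth: (325 − 322.125)² / 322.125 = 0.0257
  yellow shrunken: (106 − 107.375)² / 107.375 = 0.0176
χ² = 0.0909 + 0.1925 + 0.0257 + 0.0176 = 0.3267 ≈ 0.327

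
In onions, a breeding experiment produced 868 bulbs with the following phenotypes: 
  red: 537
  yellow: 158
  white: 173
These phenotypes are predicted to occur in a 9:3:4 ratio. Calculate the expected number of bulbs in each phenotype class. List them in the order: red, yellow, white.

488.25, 162.75, 217

The 9:3:4 ratio has 16 parts, so with N = 868 the expected counts are:
  red: 868 × 9/16 = 488.25
  yellow: 868 × 3/16 = 162.75
  white: 868 × 4/16 = 217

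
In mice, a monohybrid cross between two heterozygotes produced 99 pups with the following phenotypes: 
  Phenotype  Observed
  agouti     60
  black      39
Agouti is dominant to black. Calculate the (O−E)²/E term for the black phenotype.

8.205

For a monohybrid cross between heterozygotes with complete dominance, the expected phenotypic ratio is 3:1.
The 3:1 ratio has 4 parts, so with N = 99 the expected counts are:
  agouti: 99 × 3/4 = 74.25
  black: 99 × 1/4 = 24.75
Contribution of black: (39 − 24.75)² / 24.75 = 8.2045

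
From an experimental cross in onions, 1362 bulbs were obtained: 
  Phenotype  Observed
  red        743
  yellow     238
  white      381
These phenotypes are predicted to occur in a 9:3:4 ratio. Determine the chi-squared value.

Under the 9:3:4 hypothesis (Σ ratio = 16, N = 1362):
  red: 1362 × 9/16 = 766.125
  yellow: 1362 × 3/16 = 255.375
  white: 1362 × 4/16 = 340.5
χ² = Σ (O − E)² / E
  red: (743 − 766.125)² / 766.125 = 0.6980
  yellow: (238 − 255.375)² / 255.375 = 1.1821
  white: (381 − 340.5)² / 340.5 = 4.8172
χ² = 0.6980 + 1.1821 + 4.8172 = 6.6973 ≈ 6.697

6.697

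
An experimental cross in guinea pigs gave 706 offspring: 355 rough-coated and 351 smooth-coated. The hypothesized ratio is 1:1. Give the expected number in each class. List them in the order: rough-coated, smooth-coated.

353, 353

Total ratio parts = 2. Expected numbers out of 706:
  rough-coated: 706 × 1/2 = 353
  smooth-coated: 706 × 1/2 = 353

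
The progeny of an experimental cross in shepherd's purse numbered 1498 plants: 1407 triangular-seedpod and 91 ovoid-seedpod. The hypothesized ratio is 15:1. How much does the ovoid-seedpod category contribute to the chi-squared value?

Expected counts for N = 1498 under a 15:1 ratio (total parts = 16):
  triangular-seedpod: 1498 × 15/16 = 1404.375
  ovoid-seedpod: 1498 × 1/16 = 93.625
Contribution of ovoid-seedpod: (91 − 93.625)² / 93.625 = 0.0736

0.074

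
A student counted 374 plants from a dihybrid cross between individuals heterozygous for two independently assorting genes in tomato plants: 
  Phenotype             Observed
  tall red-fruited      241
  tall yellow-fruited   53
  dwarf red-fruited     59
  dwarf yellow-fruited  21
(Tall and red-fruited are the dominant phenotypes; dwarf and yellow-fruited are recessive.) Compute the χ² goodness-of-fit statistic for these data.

10.646

A dihybrid F₂ with independent assortment and complete dominance at both loci gives a 9:3:3:1 phenotypic ratio.
Total ratio parts = 16. Expected numbers out of 374:
  tall red-fruited: 374 × 9/16 = 210.375
  tall yellow-fruited: 374 × 3/16 = 70.125
  dwarf red-fruited: 374 × 3/16 = 70.125
  dwarf yellow-fruited: 374 × 1/16 = 23.375
χ² = Σ (O − E)² / E
  tall red-fruited: (241 − 210.375)² / 210.375 = 4.4582
  tall yellow-fruited: (53 − 70.125)² / 70.125 = 4.1820
  dwarf red-fruited: (59 − 70.125)² / 70.125 = 1.7649
  dwarf yellow-fruited: (21 − 23.375)² / 23.375 = 0.2413
χ² = 4.4582 + 4.1820 + 1.7649 + 0.2413 = 10.6464 ≈ 10.646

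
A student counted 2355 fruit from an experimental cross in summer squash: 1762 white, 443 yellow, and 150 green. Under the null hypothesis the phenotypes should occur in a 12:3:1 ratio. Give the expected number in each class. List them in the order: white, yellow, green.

Under the 12:3:1 hypothesis (Σ ratio = 16, N = 2355):
  white: 2355 × 12/16 = 1766.25
  yellow: 2355 × 3/16 = 441.5625
  green: 2355 × 1/16 = 147.1875

1766.25, 441.5625, 147.1875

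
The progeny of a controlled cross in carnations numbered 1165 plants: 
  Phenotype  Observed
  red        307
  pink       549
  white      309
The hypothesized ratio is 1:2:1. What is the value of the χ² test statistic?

3.860

The 1:2:1 ratio has 4 parts, so with N = 1165 the expected counts are:
  red: 1165 × 1/4 = 291.25
  pink: 1165 × 2/4 = 582.5
  white: 1165 × 1/4 = 291.25
χ² = Σ (O − E)² / E
  red: (307 − 291.25)² / 291.25 = 0.8517
  pink: (549 − 582.5)² / 582.5 = 1.9266
  white: (309 − 291.25)² / 291.25 = 1.0818
χ² = 0.8517 + 1.9266 + 1.0818 = 3.8601 ≈ 3.860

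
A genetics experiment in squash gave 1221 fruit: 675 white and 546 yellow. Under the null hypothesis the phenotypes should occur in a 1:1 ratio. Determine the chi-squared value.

Under the 1:1 hypothesis (Σ ratio = 2, N = 1221):
  white: 1221 × 1/2 = 610.5
  yellow: 1221 × 1/2 = 610.5
χ² = Σ (O − E)² / E
  white: (675 − 610.5)² / 610.5 = 6.8145
  yellow: (546 − 610.5)² / 610.5 = 6.8145
χ² = 6.8145 + 6.8145 = 13.629

13.629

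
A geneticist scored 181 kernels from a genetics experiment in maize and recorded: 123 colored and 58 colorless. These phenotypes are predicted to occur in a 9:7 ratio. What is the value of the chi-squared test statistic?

Total ratio parts = 16. Expected numbers out of 181:
  colored: 181 × 9/16 = 101.8125
  colorless: 181 × 7/16 = 79.1875
χ² = Σ (O − E)² / E
  colored: (123 − 101.8125)² / 101.8125 = 4.4092
  colorless: (58 − 79.1875)² / 79.1875 = 5.6690
χ² = 4.4092 + 5.6690 = 10.0782 ≈ 10.078

10.078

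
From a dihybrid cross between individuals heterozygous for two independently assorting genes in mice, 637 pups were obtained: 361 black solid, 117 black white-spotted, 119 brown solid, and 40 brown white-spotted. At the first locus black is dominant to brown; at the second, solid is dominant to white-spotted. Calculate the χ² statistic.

0.072

A dihybrid F₂ with independent assortment and complete dominance at both loci gives a 9:3:3:1 phenotypic ratio.
Expected counts for N = 637 under a 9:3:3:1 ratio (total parts = 16):
  black solid: 637 × 9/16 = 358.3125
  black white-spotted: 637 × 3/16 = 119.4375
  brown solid: 637 × 3/16 = 119.4375
  brown white-spotted: 637 × 1/16 = 39.8125
χ² = Σ (O − E)² / E
  black solid: (361 − 358.3125)² / 358.3125 = 0.0202
  black white-spotted: (117 − 119.4375)² / 119.4375 = 0.0497
  brown solid: (119 − 119.4375)² / 119.4375 = 0.0016
  brown white-spotted: (40 − 39.8125)² / 39.8125 = 0.0009
χ² = 0.0202 + 0.0497 + 0.0016 + 0.0009 = 0.0724 ≈ 0.072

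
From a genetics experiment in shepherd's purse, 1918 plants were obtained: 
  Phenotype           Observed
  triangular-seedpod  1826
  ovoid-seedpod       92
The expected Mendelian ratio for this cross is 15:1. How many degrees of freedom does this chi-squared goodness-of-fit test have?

A goodness-of-fit test with 2 phenotype classes has df = 2 − 1 = 1.

1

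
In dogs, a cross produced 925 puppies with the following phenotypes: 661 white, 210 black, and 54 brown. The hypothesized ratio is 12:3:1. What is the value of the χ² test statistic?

Under the 12:3:1 hypothesis (Σ ratio = 16, N = 925):
  white: 925 × 12/16 = 693.75
  black: 925 × 3/16 = 173.4375
  brown: 925 × 1/16 = 57.8125
χ² = Σ (O − E)² / E
  white: (661 − 693.75)² / 693.75 = 1.5460
  black: (210 − 173.4375)² / 173.4375 = 7.7078
  brown: (54 − 57.8125)² / 57.8125 = 0.2514
χ² = 1.5460 + 7.7078 + 0.2514 = 9.5052 ≈ 9.505

9.505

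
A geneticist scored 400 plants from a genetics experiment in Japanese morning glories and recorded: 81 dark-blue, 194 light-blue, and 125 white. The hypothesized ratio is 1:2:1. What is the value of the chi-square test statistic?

The 1:2:1 ratio has 4 parts, so with N = 400 the expected counts are:
  dark-blue: 400 × 1/4 = 100
  light-blue: 400 × 2/4 = 200
  white: 400 × 1/4 = 100
χ² = Σ (O − E)² / E
  dark-blue: (81 − 100)² / 100 = 3.6100
  light-blue: (194 − 200)² / 200 = 0.1800
  white: (125 − 100)² / 100 = 6.2500
χ² = 3.6100 + 0.1800 + 6.2500 = 10.040

10.040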